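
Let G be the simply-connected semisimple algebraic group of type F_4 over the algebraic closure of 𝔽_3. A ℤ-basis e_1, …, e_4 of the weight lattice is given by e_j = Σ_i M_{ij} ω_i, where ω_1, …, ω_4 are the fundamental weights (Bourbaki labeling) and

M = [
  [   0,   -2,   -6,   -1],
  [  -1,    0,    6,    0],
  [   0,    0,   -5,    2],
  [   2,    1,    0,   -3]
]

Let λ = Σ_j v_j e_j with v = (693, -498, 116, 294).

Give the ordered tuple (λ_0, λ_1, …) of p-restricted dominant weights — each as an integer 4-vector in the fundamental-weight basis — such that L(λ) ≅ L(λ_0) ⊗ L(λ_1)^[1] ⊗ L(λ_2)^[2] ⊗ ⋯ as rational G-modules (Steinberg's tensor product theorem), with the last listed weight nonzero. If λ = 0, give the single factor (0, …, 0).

((0, 0, 2, 0), (2, 1, 2, 2))

In the fundamental-weight basis, λ has coordinates c = M·v (v = (693, -498, 116, 294)):
  c_1 = 0*693 + -2*-498 + -6*116 + -1*294 = 6
  c_2 = -1*693 + 0*-498 + 6*116 + 0*294 = 3
  c_3 = 0*693 + 0*-498 + -5*116 + 2*294 = 8
  c_4 = 2*693 + 1*-498 + 0*116 + -3*294 = 6
Expand coordinatewise in base 3:
  c_1 = 6 = 0·3^0 + 2·3^1
  c_2 = 3 = 0·3^0 + 1·3^1
  c_3 = 8 = 2·3^0 + 2·3^1
  c_4 = 6 = 0·3^0 + 2·3^1
p-restricted factor λ_0 = (0, 0, 2, 0)
p-restricted factor λ_1 = (2, 1, 2, 2)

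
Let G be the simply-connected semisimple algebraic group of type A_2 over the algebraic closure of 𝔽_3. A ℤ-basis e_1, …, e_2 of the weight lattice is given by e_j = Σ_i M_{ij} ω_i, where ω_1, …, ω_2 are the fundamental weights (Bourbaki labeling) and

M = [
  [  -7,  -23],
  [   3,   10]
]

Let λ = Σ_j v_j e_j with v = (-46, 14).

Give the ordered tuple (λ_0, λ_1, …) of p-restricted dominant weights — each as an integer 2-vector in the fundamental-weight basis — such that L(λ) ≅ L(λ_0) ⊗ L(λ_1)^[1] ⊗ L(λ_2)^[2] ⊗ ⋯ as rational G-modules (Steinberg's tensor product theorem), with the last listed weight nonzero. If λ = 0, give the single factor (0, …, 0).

ω-coordinates c = M·v, v = (-46, 14):
  c_1 = (-7)·(-46) + (-23)·(14) = 0
  c_2 = (3)·(-46) + 10·14 = 2
Writing each c_i in base p = 3:
  c_1 = 0
  c_2 = 2 = 2·3^0
p-restricted factor λ_0 = (0, 2)

((0, 2),)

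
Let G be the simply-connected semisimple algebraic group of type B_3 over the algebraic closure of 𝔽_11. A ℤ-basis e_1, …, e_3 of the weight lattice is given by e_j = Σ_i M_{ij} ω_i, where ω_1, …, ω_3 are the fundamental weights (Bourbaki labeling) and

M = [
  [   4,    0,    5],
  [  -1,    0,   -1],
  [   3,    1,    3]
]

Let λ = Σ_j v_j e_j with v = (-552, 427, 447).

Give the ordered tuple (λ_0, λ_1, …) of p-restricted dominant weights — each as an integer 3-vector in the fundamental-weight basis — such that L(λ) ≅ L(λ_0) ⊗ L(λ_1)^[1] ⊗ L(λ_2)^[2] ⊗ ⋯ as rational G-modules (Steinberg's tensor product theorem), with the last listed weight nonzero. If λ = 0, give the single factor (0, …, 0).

((5, 6, 2), (2, 9, 10))

Compute c_i = Σ_j M_{ij} v_j with v = (-552, 427, 447):
  c_1 = (4)·(-552) + 0·427 + 5·447 = 27
  c_2 = (-1)·(-552) + 0·427 + (-1)·(447) = 105
  c_3 = (3)·(-552) + 1·427 + 3·447 = 112
Writing each c_i in base p = 11:
  c_1 = 27 = 5·11^0 + 2·11^1
  c_2 = 105 = 6·11^0 + 9·11^1
  c_3 = 112 = 2·11^0 + 10·11^1
Factor λ_0 = (5, 6, 2)
Factor λ_1 = (2, 9, 10)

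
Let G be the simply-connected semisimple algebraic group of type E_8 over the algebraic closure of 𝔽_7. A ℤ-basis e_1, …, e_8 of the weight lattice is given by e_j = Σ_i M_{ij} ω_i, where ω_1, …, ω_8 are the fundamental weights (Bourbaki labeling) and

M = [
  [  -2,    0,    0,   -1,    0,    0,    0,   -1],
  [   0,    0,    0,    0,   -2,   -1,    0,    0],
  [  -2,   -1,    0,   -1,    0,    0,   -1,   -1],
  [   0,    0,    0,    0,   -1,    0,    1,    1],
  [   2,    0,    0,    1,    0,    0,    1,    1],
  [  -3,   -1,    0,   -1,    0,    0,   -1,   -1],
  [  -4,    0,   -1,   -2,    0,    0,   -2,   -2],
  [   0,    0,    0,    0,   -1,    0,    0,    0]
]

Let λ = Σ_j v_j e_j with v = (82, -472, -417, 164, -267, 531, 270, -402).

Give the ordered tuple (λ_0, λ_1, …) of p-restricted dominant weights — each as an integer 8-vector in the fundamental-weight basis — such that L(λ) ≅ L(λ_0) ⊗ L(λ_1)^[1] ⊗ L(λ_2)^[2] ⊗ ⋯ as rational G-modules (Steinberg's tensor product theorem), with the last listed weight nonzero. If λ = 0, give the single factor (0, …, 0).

Compute c_i = Σ_j M_{ij} v_j with v = (82, -472, -417, 164, -267, 531, 270, -402):
  c_1 = -2*82 + 0*-472 + 0*-417 + -1*164 + 0*-267 + 0*531 + 0*270 + -1*-402 = 74
  c_2 = 0*82 + 0*-472 + 0*-417 + 0*164 + -2*-267 + -1*531 + 0*270 + 0*-402 = 3
  c_3 = -2*82 + -1*-472 + 0*-417 + -1*164 + 0*-267 + 0*531 + -1*270 + -1*-402 = 276
  c_4 = 0*82 + 0*-472 + 0*-417 + 0*164 + -1*-267 + 0*531 + 1*270 + 1*-402 = 135
  c_5 = 2*82 + 0*-472 + 0*-417 + 1*164 + 0*-267 + 0*531 + 1*270 + 1*-402 = 196
  c_6 = -3*82 + -1*-472 + 0*-417 + -1*164 + 0*-267 + 0*531 + -1*270 + -1*-402 = 194
  c_7 = -4*82 + 0*-472 + -1*-417 + -2*164 + 0*-267 + 0*531 + -2*270 + -2*-402 = 25
  c_8 = 0*82 + 0*-472 + 0*-417 + 0*164 + -1*-267 + 0*531 + 0*270 + 0*-402 = 267
Base-7 expansion of each c_i:
  c_1 = 74 = 4·7^0 + 3·7^1 + 1·7^2
  c_2 = 3 = 3·7^0
  c_3 = 276 = 3·7^0 + 4·7^1 + 5·7^2
  c_4 = 135 = 2·7^0 + 5·7^1 + 2·7^2
  c_5 = 196 = 0·7^0 + 0·7^1 + 4·7^2
  c_6 = 194 = 5·7^0 + 6·7^1 + 3·7^2
  c_7 = 25 = 4·7^0 + 3·7^1
  c_8 = 267 = 1·7^0 + 3·7^1 + 5·7^2
λ_0 = (4, 3, 3, 2, 0, 5, 4, 1)
λ_1 = (3, 0, 4, 5, 0, 6, 3, 3)
λ_2 = (1, 0, 5, 2, 4, 3, 0, 5)

((4, 3, 3, 2, 0, 5, 4, 1), (3, 0, 4, 5, 0, 6, 3, 3), (1, 0, 5, 2, 4, 3, 0, 5))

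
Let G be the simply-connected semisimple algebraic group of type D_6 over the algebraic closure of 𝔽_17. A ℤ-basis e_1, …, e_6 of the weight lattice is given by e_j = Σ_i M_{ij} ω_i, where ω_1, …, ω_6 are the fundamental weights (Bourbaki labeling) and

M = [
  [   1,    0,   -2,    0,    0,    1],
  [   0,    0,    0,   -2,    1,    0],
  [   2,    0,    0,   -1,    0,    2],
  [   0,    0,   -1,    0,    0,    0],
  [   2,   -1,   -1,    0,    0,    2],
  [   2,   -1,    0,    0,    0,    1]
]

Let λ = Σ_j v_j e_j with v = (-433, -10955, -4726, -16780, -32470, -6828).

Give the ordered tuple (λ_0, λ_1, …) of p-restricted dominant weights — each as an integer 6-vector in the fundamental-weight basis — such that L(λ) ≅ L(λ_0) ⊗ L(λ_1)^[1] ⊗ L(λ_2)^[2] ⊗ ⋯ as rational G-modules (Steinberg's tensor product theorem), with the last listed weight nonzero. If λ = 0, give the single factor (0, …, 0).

In the fundamental-weight basis, λ has coordinates c = M·v (v = (-433, -10955, -4726, -16780, -32470, -6828)):
  c_1 = (1)·(-433) + (0)·(-10955) + (-2)·(-4726) + (0)·(-16780) + (0)·(-32470) + (1)·(-6828) = 2191
  c_2 = (0)·(-433) + (0)·(-10955) + (0)·(-4726) + (-2)·(-16780) + (1)·(-32470) + (0)·(-6828) = 1090
  c_3 = (2)·(-433) + (0)·(-10955) + (0)·(-4726) + (-1)·(-16780) + (0)·(-32470) + (2)·(-6828) = 2258
  c_4 = (0)·(-433) + (0)·(-10955) + (-1)·(-4726) + (0)·(-16780) + (0)·(-32470) + (0)·(-6828) = 4726
  c_5 = (2)·(-433) + (-1)·(-10955) + (-1)·(-4726) + (0)·(-16780) + (0)·(-32470) + (2)·(-6828) = 1159
  c_6 = (2)·(-433) + (-1)·(-10955) + (0)·(-4726) + (0)·(-16780) + (0)·(-32470) + (1)·(-6828) = 3261
Expand coordinatewise in base 17:
  c_1 = 2191 = 15·17^0 + 9·17^1 + 7·17^2
  c_2 = 1090 = 2·17^0 + 13·17^1 + 3·17^2
  c_3 = 2258 = 14·17^0 + 13·17^1 + 7·17^2
  c_4 = 4726 = 0·17^0 + 6·17^1 + 16·17^2
  c_5 = 1159 = 3·17^0 + 0·17^1 + 4·17^2
  c_6 = 3261 = 14·17^0 + 4·17^1 + 11·17^2
Factor λ_0 = (15, 2, 14, 0, 3, 14)
Factor λ_1 = (9, 13, 13, 6, 0, 4)
Factor λ_2 = (7, 3, 7, 16, 4, 11)

((15, 2, 14, 0, 3, 14), (9, 13, 13, 6, 0, 4), (7, 3, 7, 16, 4, 11))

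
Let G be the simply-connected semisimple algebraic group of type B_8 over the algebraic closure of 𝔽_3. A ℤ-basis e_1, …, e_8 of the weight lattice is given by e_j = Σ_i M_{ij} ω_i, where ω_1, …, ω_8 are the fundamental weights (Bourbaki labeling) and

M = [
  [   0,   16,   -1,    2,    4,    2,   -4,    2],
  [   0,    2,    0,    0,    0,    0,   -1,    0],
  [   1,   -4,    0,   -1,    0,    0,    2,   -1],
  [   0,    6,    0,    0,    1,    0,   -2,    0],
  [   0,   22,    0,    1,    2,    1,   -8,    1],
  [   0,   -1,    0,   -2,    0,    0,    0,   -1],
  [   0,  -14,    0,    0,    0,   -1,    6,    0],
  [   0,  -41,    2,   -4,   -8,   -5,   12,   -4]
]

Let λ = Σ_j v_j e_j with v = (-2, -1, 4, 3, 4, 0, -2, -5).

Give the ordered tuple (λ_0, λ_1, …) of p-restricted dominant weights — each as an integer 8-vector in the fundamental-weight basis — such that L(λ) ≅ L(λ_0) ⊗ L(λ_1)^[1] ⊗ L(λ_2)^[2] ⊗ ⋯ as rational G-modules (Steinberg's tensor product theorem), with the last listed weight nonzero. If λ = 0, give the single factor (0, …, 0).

((0, 0, 0, 2, 0, 0, 2, 1),)

Converting to the ω-basis (c_i = row i of M dotted with v = (-2, -1, 4, 3, 4, 0, -2, -5)):
  c_1 = 0*-2 + 16*-1 + -1*4 + 2*3 + 4*4 + 2*0 + -4*-2 + 2*-5 = 0
  c_2 = 0*-2 + 2*-1 + 0*4 + 0*3 + 0*4 + 0*0 + -1*-2 + 0*-5 = 0
  c_3 = 1*-2 + -4*-1 + 0*4 + -1*3 + 0*4 + 0*0 + 2*-2 + -1*-5 = 0
  c_4 = 0*-2 + 6*-1 + 0*4 + 0*3 + 1*4 + 0*0 + -2*-2 + 0*-5 = 2
  c_5 = 0*-2 + 22*-1 + 0*4 + 1*3 + 2*4 + 1*0 + -8*-2 + 1*-5 = 0
  c_6 = 0*-2 + -1*-1 + 0*4 + -2*3 + 0*4 + 0*0 + 0*-2 + -1*-5 = 0
  c_7 = 0*-2 + -14*-1 + 0*4 + 0*3 + 0*4 + -1*0 + 6*-2 + 0*-5 = 2
  c_8 = 0*-2 + -41*-1 + 2*4 + -4*3 + -8*4 + -5*0 + 12*-2 + -4*-5 = 1
Writing each c_i in base p = 3:
  c_1 = 0
  c_2 = 0
  c_3 = 0
  c_4 = 2 = 2·3^0
  c_5 = 0
  c_6 = 0
  c_7 = 2 = 2·3^0
  c_8 = 1 = 1·3^0
λ_0 = (0, 0, 0, 2, 0, 0, 2, 1)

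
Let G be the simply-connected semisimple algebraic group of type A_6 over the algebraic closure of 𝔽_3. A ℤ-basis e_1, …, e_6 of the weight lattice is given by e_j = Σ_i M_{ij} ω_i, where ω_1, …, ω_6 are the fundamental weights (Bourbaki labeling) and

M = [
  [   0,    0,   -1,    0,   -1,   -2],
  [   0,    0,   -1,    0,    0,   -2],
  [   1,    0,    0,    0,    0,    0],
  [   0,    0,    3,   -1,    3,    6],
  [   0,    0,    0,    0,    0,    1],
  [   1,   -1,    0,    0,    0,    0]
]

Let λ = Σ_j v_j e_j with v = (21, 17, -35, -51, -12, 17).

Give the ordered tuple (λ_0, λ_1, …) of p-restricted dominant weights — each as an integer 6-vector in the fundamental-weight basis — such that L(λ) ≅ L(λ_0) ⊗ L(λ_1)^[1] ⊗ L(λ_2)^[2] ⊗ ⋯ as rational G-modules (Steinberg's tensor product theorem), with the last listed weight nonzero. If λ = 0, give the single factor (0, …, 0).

((1, 1, 0, 0, 2, 1), (1, 0, 1, 1, 2, 1), (1, 0, 2, 1, 1, 0))

Change of basis e → ω: c = M·v where v = (21, 17, -35, -51, -12, 17):
  c_1 = 0*21 + 0*17 + -1*-35 + 0*-51 + -1*-12 + -2*17 = 13
  c_2 = 0*21 + 0*17 + -1*-35 + 0*-51 + 0*-12 + -2*17 = 1
  c_3 = 1*21 + 0*17 + 0*-35 + 0*-51 + 0*-12 + 0*17 = 21
  c_4 = 0*21 + 0*17 + 3*-35 + -1*-51 + 3*-12 + 6*17 = 12
  c_5 = 0*21 + 0*17 + 0*-35 + 0*-51 + 0*-12 + 1*17 = 17
  c_6 = 1*21 + -1*17 + 0*-35 + 0*-51 + 0*-12 + 0*17 = 4
Expand coordinatewise in base 3:
  c_1 = 13 = 1·3^0 + 1·3^1 + 1·3^2
  c_2 = 1 = 1·3^0
  c_3 = 21 = 0·3^0 + 1·3^1 + 2·3^2
  c_4 = 12 = 0·3^0 + 1·3^1 + 1·3^2
  c_5 = 17 = 2·3^0 + 2·3^1 + 1·3^2
  c_6 = 4 = 1·3^0 + 1·3^1
p-restricted factor λ_0 = (1, 1, 0, 0, 2, 1)
p-restricted factor λ_1 = (1, 0, 1, 1, 2, 1)
p-restricted factor λ_2 = (1, 0, 2, 1, 1, 0)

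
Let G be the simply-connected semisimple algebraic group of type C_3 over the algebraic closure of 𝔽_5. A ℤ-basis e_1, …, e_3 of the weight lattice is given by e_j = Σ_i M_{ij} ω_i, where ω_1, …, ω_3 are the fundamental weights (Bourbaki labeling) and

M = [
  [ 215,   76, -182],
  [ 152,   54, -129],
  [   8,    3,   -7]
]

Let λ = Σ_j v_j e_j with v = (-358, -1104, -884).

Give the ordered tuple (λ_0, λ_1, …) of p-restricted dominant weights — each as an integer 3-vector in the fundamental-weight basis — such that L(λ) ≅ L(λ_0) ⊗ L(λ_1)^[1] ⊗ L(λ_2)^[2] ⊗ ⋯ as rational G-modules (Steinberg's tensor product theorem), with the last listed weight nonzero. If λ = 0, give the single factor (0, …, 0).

((4, 4, 2), (2, 0, 2))

Compute c_i = Σ_j M_{ij} v_j with v = (-358, -1104, -884):
  c_1 = (215)·(-358) + (76)·(-1104) + (-182)·(-884) = 14
  c_2 = (152)·(-358) + (54)·(-1104) + (-129)·(-884) = 4
  c_3 = (8)·(-358) + (3)·(-1104) + (-7)·(-884) = 12
Writing each c_i in base p = 5:
  c_1 = 14 = 4·5^0 + 2·5^1
  c_2 = 4 = 4·5^0
  c_3 = 12 = 2·5^0 + 2·5^1
Factor λ_0 = (4, 4, 2)
Factor λ_1 = (2, 0, 2)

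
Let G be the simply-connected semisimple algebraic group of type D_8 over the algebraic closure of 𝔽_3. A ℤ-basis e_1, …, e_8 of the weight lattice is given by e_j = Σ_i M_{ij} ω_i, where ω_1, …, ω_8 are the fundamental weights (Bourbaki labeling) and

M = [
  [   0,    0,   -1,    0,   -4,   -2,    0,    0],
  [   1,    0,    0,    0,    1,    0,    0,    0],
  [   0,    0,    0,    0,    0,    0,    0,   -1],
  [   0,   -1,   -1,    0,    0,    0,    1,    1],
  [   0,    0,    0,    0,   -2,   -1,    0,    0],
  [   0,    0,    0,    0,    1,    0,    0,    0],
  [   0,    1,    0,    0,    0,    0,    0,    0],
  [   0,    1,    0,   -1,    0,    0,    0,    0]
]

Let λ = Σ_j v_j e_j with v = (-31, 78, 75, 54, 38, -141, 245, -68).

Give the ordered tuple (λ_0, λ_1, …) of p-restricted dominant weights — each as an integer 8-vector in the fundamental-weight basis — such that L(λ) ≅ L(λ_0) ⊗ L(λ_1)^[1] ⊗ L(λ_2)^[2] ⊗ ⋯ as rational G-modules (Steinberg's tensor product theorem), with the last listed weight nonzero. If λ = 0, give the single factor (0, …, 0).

((1, 1, 2, 0, 2, 2, 0, 0), (0, 2, 1, 2, 0, 0, 2, 2), (0, 0, 1, 2, 1, 1, 2, 2), (2, 0, 2, 0, 2, 1, 2, 0))

Change of basis e → ω: c = M·v where v = (-31, 78, 75, 54, 38, -141, 245, -68):
  c_1 = 0*-31 + 0*78 + -1*75 + 0*54 + -4*38 + -2*-141 + 0*245 + 0*-68 = 55
  c_2 = 1*-31 + 0*78 + 0*75 + 0*54 + 1*38 + 0*-141 + 0*245 + 0*-68 = 7
  c_3 = 0*-31 + 0*78 + 0*75 + 0*54 + 0*38 + 0*-141 + 0*245 + -1*-68 = 68
  c_4 = 0*-31 + -1*78 + -1*75 + 0*54 + 0*38 + 0*-141 + 1*245 + 1*-68 = 24
  c_5 = 0*-31 + 0*78 + 0*75 + 0*54 + -2*38 + -1*-141 + 0*245 + 0*-68 = 65
  c_6 = 0*-31 + 0*78 + 0*75 + 0*54 + 1*38 + 0*-141 + 0*245 + 0*-68 = 38
  c_7 = 0*-31 + 1*78 + 0*75 + 0*54 + 0*38 + 0*-141 + 0*245 + 0*-68 = 78
  c_8 = 0*-31 + 1*78 + 0*75 + -1*54 + 0*38 + 0*-141 + 0*245 + 0*-68 = 24
Base-3 expansion of each c_i:
  c_1 = 55 = 1·3^0 + 0·3^1 + 0·3^2 + 2·3^3
  c_2 = 7 = 1·3^0 + 2·3^1
  c_3 = 68 = 2·3^0 + 1·3^1 + 1·3^2 + 2·3^3
  c_4 = 24 = 0·3^0 + 2·3^1 + 2·3^2
  c_5 = 65 = 2·3^0 + 0·3^1 + 1·3^2 + 2·3^3
  c_6 = 38 = 2·3^0 + 0·3^1 + 1·3^2 + 1·3^3
  c_7 = 78 = 0·3^0 + 2·3^1 + 2·3^2 + 2·3^3
  c_8 = 24 = 0·3^0 + 2·3^1 + 2·3^2
λ_0 = (1, 1, 2, 0, 2, 2, 0, 0)
λ_1 = (0, 2, 1, 2, 0, 0, 2, 2)
λ_2 = (0, 0, 1, 2, 1, 1, 2, 2)
λ_3 = (2, 0, 2, 0, 2, 1, 2, 0)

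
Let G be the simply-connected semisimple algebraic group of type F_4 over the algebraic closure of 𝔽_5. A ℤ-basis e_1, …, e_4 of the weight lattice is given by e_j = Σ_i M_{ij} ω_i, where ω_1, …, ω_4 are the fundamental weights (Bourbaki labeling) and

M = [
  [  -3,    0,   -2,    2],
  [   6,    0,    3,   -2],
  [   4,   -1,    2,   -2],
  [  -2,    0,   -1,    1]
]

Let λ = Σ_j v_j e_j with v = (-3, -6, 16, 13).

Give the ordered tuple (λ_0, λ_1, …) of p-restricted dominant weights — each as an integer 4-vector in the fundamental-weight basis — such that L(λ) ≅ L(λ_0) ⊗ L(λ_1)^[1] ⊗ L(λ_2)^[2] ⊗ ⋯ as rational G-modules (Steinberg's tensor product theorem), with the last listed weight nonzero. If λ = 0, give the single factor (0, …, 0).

((3, 4, 0, 3),)

Compute c_i = Σ_j M_{ij} v_j with v = (-3, -6, 16, 13):
  c_1 = (-3)·(-3) + (0)·(-6) + (-2)·(16) + 2·13 = 3
  c_2 = (6)·(-3) + (0)·(-6) + 3·16 + (-2)·(13) = 4
  c_3 = (4)·(-3) + (-1)·(-6) + 2·16 + (-2)·(13) = 0
  c_4 = (-2)·(-3) + (0)·(-6) + (-1)·(16) + 1·13 = 3
Base-5 expansion of each c_i:
  c_1 = 3 = 3·5^0
  c_2 = 4 = 4·5^0
  c_3 = 0
  c_4 = 3 = 3·5^0
Factor λ_0 = (3, 4, 0, 3)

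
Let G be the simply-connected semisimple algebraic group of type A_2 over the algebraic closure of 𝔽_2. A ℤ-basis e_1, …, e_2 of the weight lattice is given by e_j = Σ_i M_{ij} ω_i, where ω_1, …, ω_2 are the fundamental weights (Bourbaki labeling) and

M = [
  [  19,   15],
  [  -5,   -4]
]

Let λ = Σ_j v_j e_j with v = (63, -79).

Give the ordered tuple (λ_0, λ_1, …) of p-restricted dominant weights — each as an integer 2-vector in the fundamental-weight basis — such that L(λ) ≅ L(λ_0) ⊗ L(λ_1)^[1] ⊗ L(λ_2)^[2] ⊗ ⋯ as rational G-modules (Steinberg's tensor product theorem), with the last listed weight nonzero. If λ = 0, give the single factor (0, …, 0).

Change of basis e → ω: c = M·v where v = (63, -79):
  c_1 = 19·63 + (15)·(-79) = 12
  c_2 = (-5)·(63) + (-4)·(-79) = 1
Base-2 expansion of each c_i:
  c_1 = 12 = 0·2^0 + 0·2^1 + 1·2^2 + 1·2^3
  c_2 = 1 = 1·2^0
λ_0 = (0, 1)
λ_1 = (0, 0)
λ_2 = (1, 0)
λ_3 = (1, 0)

((0, 1), (0, 0), (1, 0), (1, 0))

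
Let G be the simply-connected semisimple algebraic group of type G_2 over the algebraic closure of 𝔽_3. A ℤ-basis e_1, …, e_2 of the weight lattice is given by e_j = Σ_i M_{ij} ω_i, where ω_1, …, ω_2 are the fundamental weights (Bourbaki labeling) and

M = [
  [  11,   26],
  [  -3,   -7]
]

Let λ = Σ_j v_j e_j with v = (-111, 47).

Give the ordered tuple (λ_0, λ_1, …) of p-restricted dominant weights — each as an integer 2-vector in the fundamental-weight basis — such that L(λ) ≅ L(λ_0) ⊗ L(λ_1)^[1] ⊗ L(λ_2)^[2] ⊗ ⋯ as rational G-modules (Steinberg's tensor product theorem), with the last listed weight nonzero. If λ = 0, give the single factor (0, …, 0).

In the fundamental-weight basis, λ has coordinates c = M·v (v = (-111, 47)):
  c_1 = 11*-111 + 26*47 = 1
  c_2 = -3*-111 + -7*47 = 4
Writing each c_i in base p = 3:
  c_1 = 1 = 1·3^0
  c_2 = 4 = 1·3^0 + 1·3^1
Factor λ_0 = (1, 1)
Factor λ_1 = (0, 1)

((1, 1), (0, 1))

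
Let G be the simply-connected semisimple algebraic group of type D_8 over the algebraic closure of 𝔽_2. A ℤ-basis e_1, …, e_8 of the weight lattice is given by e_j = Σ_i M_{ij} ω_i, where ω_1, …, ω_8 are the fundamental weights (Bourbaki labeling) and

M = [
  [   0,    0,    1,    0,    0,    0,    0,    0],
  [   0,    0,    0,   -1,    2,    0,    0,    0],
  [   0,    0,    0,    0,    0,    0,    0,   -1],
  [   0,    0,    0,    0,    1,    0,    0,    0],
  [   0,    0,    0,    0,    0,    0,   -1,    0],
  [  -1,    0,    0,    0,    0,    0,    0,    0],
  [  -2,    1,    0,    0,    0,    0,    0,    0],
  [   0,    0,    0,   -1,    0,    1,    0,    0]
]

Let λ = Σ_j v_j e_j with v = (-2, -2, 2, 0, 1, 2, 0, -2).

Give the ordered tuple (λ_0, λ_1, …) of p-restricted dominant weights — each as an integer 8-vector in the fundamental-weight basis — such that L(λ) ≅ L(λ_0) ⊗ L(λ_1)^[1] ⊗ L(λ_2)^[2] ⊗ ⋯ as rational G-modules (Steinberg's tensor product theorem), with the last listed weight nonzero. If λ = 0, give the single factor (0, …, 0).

((0, 0, 0, 1, 0, 0, 0, 0), (1, 1, 1, 0, 0, 1, 1, 1))

Change of basis e → ω: c = M·v where v = (-2, -2, 2, 0, 1, 2, 0, -2):
  c_1 = 0*-2 + 0*-2 + 1*2 + 0*0 + 0*1 + 0*2 + 0*0 + 0*-2 = 2
  c_2 = 0*-2 + 0*-2 + 0*2 + -1*0 + 2*1 + 0*2 + 0*0 + 0*-2 = 2
  c_3 = 0*-2 + 0*-2 + 0*2 + 0*0 + 0*1 + 0*2 + 0*0 + -1*-2 = 2
  c_4 = 0*-2 + 0*-2 + 0*2 + 0*0 + 1*1 + 0*2 + 0*0 + 0*-2 = 1
  c_5 = 0*-2 + 0*-2 + 0*2 + 0*0 + 0*1 + 0*2 + -1*0 + 0*-2 = 0
  c_6 = -1*-2 + 0*-2 + 0*2 + 0*0 + 0*1 + 0*2 + 0*0 + 0*-2 = 2
  c_7 = -2*-2 + 1*-2 + 0*2 + 0*0 + 0*1 + 0*2 + 0*0 + 0*-2 = 2
  c_8 = 0*-2 + 0*-2 + 0*2 + -1*0 + 0*1 + 1*2 + 0*0 + 0*-2 = 2
Base-2 expansion of each c_i:
  c_1 = 2 = 0·2^0 + 1·2^1
  c_2 = 2 = 0·2^0 + 1·2^1
  c_3 = 2 = 0·2^0 + 1·2^1
  c_4 = 1 = 1·2^0
  c_5 = 0
  c_6 = 2 = 0·2^0 + 1·2^1
  c_7 = 2 = 0·2^0 + 1·2^1
  c_8 = 2 = 0·2^0 + 1·2^1
Factor λ_0 = (0, 0, 0, 1, 0, 0, 0, 0)
Factor λ_1 = (1, 1, 1, 0, 0, 1, 1, 1)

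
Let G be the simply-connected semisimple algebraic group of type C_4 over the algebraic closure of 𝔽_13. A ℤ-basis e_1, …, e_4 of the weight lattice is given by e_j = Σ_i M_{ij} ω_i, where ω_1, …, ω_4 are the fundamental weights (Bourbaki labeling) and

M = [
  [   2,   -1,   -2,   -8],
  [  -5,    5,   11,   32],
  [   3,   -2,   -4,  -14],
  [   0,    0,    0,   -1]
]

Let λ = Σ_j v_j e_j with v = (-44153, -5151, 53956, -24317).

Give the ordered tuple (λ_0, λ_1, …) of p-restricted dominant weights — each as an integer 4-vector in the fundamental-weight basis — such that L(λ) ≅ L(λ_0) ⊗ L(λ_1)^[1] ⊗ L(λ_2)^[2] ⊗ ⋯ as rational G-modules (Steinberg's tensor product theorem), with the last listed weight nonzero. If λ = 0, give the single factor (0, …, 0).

Change of basis e → ω: c = M·v where v = (-44153, -5151, 53956, -24317):
  c_1 = (2)·(-44153) + (-1)·(-5151) + (-2)·(53956) + (-8)·(-24317) = 3469
  c_2 = (-5)·(-44153) + (5)·(-5151) + 11·53956 + (32)·(-24317) = 10382
  c_3 = (3)·(-44153) + (-2)·(-5151) + (-4)·(53956) + (-14)·(-24317) = 2457
  c_4 = (0)·(-44153) + (0)·(-5151) + 0·53956 + (-1)·(-24317) = 24317
p = 13; digits c_i = Σ_j d_{ij}·13^j, 0 ≤ d_{ij} < 13:
  c_1 = 3469 = 11·13^0 + 6·13^1 + 7·13^2 + 1·13^3
  c_2 = 10382 = 8·13^0 + 5·13^1 + 9·13^2 + 4·13^3
  c_3 = 2457 = 0·13^0 + 7·13^1 + 1·13^2 + 1·13^3
  c_4 = 24317 = 7·13^0 + 11·13^1 + 0·13^2 + 11·13^3
Factor λ_0 = (11, 8, 0, 7)
Factor λ_1 = (6, 5, 7, 11)
Factor λ_2 = (7, 9, 1, 0)
Factor λ_3 = (1, 4, 1, 11)

((11, 8, 0, 7), (6, 5, 7, 11), (7, 9, 1, 0), (1, 4, 1, 11))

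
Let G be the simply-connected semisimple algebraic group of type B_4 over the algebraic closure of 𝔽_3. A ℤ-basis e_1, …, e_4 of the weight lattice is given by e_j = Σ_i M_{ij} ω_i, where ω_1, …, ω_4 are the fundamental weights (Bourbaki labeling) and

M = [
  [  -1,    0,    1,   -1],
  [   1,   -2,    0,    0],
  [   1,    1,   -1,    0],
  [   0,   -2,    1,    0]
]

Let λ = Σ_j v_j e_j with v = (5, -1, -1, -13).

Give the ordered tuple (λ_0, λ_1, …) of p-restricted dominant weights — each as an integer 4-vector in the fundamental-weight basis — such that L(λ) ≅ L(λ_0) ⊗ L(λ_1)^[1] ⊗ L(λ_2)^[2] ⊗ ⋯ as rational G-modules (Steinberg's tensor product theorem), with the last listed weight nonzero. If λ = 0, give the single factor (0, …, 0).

((1, 1, 2, 1), (2, 2, 1, 0))

Change of basis e → ω: c = M·v where v = (5, -1, -1, -13):
  c_1 = -1*5 + 0*-1 + 1*-1 + -1*-13 = 7
  c_2 = 1*5 + -2*-1 + 0*-1 + 0*-13 = 7
  c_3 = 1*5 + 1*-1 + -1*-1 + 0*-13 = 5
  c_4 = 0*5 + -2*-1 + 1*-1 + 0*-13 = 1
Writing each c_i in base p = 3:
  c_1 = 7 = 1·3^0 + 2·3^1
  c_2 = 7 = 1·3^0 + 2·3^1
  c_3 = 5 = 2·3^0 + 1·3^1
  c_4 = 1 = 1·3^0
Factor λ_0 = (1, 1, 2, 1)
Factor λ_1 = (2, 2, 1, 0)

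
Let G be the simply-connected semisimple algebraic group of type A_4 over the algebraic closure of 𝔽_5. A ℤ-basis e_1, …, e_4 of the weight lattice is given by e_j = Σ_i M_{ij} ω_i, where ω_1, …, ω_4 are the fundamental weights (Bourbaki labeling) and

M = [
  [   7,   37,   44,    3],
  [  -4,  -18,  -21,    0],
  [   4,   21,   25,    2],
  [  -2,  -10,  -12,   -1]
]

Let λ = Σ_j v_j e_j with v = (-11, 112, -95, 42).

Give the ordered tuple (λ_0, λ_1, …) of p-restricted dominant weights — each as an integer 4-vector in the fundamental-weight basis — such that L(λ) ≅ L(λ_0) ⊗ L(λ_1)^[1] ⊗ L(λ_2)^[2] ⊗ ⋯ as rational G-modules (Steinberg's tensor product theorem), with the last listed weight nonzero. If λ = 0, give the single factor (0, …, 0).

((3, 3, 2, 0), (2, 4, 3, 0))

In the fundamental-weight basis, λ has coordinates c = M·v (v = (-11, 112, -95, 42)):
  c_1 = (7)·(-11) + 37·112 + (44)·(-95) + 3·42 = 13
  c_2 = (-4)·(-11) + (-18)·(112) + (-21)·(-95) + 0·42 = 23
  c_3 = (4)·(-11) + 21·112 + (25)·(-95) + 2·42 = 17
  c_4 = (-2)·(-11) + (-10)·(112) + (-12)·(-95) + (-1)·(42) = 0
Writing each c_i in base p = 5:
  c_1 = 13 = 3·5^0 + 2·5^1
  c_2 = 23 = 3·5^0 + 4·5^1
  c_3 = 17 = 2·5^0 + 3·5^1
  c_4 = 0
p-restricted factor λ_0 = (3, 3, 2, 0)
p-restricted factor λ_1 = (2, 4, 3, 0)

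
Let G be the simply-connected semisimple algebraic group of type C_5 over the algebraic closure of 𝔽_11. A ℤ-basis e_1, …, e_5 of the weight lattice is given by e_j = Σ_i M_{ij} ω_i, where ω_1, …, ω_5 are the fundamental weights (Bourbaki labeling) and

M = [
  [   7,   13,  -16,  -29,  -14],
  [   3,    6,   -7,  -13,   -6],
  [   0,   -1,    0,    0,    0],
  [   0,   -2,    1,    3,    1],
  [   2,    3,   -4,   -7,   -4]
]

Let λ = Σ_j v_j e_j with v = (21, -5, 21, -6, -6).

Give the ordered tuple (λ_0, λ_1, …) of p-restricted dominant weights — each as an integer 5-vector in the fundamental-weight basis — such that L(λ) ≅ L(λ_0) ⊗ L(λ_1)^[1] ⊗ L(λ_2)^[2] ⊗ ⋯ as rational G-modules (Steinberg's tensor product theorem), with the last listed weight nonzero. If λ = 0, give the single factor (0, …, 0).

Change of basis e → ω: c = M·v where v = (21, -5, 21, -6, -6):
  c_1 = (7)·(21) + (13)·(-5) + (-16)·(21) + (-29)·(-6) + (-14)·(-6) = 4
  c_2 = (3)·(21) + (6)·(-5) + (-7)·(21) + (-13)·(-6) + (-6)·(-6) = 0
  c_3 = (0)·(21) + (-1)·(-5) + (0)·(21) + (0)·(-6) + (0)·(-6) = 5
  c_4 = (0)·(21) + (-2)·(-5) + (1)·(21) + (3)·(-6) + (1)·(-6) = 7
  c_5 = (2)·(21) + (3)·(-5) + (-4)·(21) + (-7)·(-6) + (-4)·(-6) = 9
Expand coordinatewise in base 11:
  c_1 = 4 = 4·11^0
  c_2 = 0
  c_3 = 5 = 5·11^0
  c_4 = 7 = 7·11^0
  c_5 = 9 = 9·11^0
Factor λ_0 = (4, 0, 5, 7, 9)

((4, 0, 5, 7, 9),)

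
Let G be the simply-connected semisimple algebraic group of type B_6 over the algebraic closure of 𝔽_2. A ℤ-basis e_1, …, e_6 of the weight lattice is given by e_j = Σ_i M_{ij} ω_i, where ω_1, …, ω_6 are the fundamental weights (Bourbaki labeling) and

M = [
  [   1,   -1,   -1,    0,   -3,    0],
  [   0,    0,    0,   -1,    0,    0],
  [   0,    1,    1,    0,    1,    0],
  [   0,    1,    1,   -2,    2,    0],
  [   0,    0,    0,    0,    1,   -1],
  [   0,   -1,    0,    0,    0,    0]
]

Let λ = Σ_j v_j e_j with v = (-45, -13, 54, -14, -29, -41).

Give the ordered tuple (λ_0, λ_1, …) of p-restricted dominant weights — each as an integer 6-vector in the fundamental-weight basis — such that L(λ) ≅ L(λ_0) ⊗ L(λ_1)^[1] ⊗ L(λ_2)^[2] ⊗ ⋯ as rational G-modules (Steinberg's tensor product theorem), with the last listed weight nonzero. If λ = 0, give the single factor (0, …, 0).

ω-coordinates c = M·v, v = (-45, -13, 54, -14, -29, -41):
  c_1 = (1)·(-45) + (-1)·(-13) + (-1)·(54) + (0)·(-14) + (-3)·(-29) + (0)·(-41) = 1
  c_2 = (0)·(-45) + (0)·(-13) + 0·54 + (-1)·(-14) + (0)·(-29) + (0)·(-41) = 14
  c_3 = (0)·(-45) + (1)·(-13) + 1·54 + (0)·(-14) + (1)·(-29) + (0)·(-41) = 12
  c_4 = (0)·(-45) + (1)·(-13) + 1·54 + (-2)·(-14) + (2)·(-29) + (0)·(-41) = 11
  c_5 = (0)·(-45) + (0)·(-13) + 0·54 + (0)·(-14) + (1)·(-29) + (-1)·(-41) = 12
  c_6 = (0)·(-45) + (-1)·(-13) + 0·54 + (0)·(-14) + (0)·(-29) + (0)·(-41) = 13
Writing each c_i in base p = 2:
  c_1 = 1 = 1·2^0
  c_2 = 14 = 0·2^0 + 1·2^1 + 1·2^2 + 1·2^3
  c_3 = 12 = 0·2^0 + 0·2^1 + 1·2^2 + 1·2^3
  c_4 = 11 = 1·2^0 + 1·2^1 + 0·2^2 + 1·2^3
  c_5 = 12 = 0·2^0 + 0·2^1 + 1·2^2 + 1·2^3
  c_6 = 13 = 1·2^0 + 0·2^1 + 1·2^2 + 1·2^3
p-restricted factor λ_0 = (1, 0, 0, 1, 0, 1)
p-restricted factor λ_1 = (0, 1, 0, 1, 0, 0)
p-restricted factor λ_2 = (0, 1, 1, 0, 1, 1)
p-restricted factor λ_3 = (0, 1, 1, 1, 1, 1)

((1, 0, 0, 1, 0, 1), (0, 1, 0, 1, 0, 0), (0, 1, 1, 0, 1, 1), (0, 1, 1, 1, 1, 1))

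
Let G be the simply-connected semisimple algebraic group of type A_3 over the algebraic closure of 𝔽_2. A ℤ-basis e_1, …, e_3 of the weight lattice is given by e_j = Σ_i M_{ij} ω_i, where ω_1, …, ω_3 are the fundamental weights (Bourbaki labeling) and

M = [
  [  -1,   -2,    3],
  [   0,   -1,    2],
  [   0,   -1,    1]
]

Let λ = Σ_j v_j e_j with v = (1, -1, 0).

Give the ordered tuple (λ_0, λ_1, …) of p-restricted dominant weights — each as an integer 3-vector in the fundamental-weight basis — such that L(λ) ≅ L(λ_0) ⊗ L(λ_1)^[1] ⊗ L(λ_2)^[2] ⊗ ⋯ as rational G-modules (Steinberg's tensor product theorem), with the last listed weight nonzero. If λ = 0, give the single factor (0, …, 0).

Converting to the ω-basis (c_i = row i of M dotted with v = (1, -1, 0)):
  c_1 = (-1)·(1) + (-2)·(-1) + (3)·(0) = 1
  c_2 = (0)·(1) + (-1)·(-1) + (2)·(0) = 1
  c_3 = (0)·(1) + (-1)·(-1) + (1)·(0) = 1
Expand coordinatewise in base 2:
  c_1 = 1 = 1·2^0
  c_2 = 1 = 1·2^0
  c_3 = 1 = 1·2^0
Factor λ_0 = (1, 1, 1)

((1, 1, 1),)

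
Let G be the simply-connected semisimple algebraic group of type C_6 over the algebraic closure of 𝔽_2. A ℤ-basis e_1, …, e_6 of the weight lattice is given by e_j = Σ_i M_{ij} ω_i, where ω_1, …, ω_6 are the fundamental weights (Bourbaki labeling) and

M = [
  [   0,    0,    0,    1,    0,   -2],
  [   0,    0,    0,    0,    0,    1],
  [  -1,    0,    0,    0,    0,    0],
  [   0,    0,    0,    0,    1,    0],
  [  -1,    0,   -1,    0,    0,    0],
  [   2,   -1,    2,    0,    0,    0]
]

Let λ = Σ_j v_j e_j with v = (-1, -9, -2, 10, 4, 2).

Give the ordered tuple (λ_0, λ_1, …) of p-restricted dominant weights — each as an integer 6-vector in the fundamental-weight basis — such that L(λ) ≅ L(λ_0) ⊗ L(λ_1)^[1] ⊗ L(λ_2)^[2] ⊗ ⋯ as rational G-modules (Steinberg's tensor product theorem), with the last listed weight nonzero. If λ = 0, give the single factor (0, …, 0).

((0, 0, 1, 0, 1, 1), (1, 1, 0, 0, 1, 1), (1, 0, 0, 1, 0, 0))

Compute c_i = Σ_j M_{ij} v_j with v = (-1, -9, -2, 10, 4, 2):
  c_1 = (0)·(-1) + (0)·(-9) + (0)·(-2) + 1·10 + 0·4 + (-2)·(2) = 6
  c_2 = (0)·(-1) + (0)·(-9) + (0)·(-2) + 0·10 + 0·4 + 1·2 = 2
  c_3 = (-1)·(-1) + (0)·(-9) + (0)·(-2) + 0·10 + 0·4 + 0·2 = 1
  c_4 = (0)·(-1) + (0)·(-9) + (0)·(-2) + 0·10 + 1·4 + 0·2 = 4
  c_5 = (-1)·(-1) + (0)·(-9) + (-1)·(-2) + 0·10 + 0·4 + 0·2 = 3
  c_6 = (2)·(-1) + (-1)·(-9) + (2)·(-2) + 0·10 + 0·4 + 0·2 = 3
Base-2 expansion of each c_i:
  c_1 = 6 = 0·2^0 + 1·2^1 + 1·2^2
  c_2 = 2 = 0·2^0 + 1·2^1
  c_3 = 1 = 1·2^0
  c_4 = 4 = 0·2^0 + 0·2^1 + 1·2^2
  c_5 = 3 = 1·2^0 + 1·2^1
  c_6 = 3 = 1·2^0 + 1·2^1
Factor λ_0 = (0, 0, 1, 0, 1, 1)
Factor λ_1 = (1, 1, 0, 0, 1, 1)
Factor λ_2 = (1, 0, 0, 1, 0, 0)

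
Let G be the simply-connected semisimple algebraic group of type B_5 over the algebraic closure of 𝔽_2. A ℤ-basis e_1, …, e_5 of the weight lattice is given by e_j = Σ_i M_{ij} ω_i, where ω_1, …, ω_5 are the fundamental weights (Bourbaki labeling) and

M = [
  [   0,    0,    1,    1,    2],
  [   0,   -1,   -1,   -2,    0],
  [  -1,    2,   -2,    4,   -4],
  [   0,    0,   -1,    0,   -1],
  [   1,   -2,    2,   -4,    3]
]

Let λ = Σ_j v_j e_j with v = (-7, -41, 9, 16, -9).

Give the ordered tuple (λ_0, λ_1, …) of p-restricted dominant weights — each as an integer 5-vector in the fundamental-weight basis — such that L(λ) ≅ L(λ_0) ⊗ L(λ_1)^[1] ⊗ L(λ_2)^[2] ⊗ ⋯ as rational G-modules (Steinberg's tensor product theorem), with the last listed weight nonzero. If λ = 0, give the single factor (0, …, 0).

((1, 0, 1, 0, 0), (1, 0, 1, 0, 1), (1, 0, 1, 0, 0))

Converting to the ω-basis (c_i = row i of M dotted with v = (-7, -41, 9, 16, -9)):
  c_1 = 0*-7 + 0*-41 + 1*9 + 1*16 + 2*-9 = 7
  c_2 = 0*-7 + -1*-41 + -1*9 + -2*16 + 0*-9 = 0
  c_3 = -1*-7 + 2*-41 + -2*9 + 4*16 + -4*-9 = 7
  c_4 = 0*-7 + 0*-41 + -1*9 + 0*16 + -1*-9 = 0
  c_5 = 1*-7 + -2*-41 + 2*9 + -4*16 + 3*-9 = 2
Base-2 expansion of each c_i:
  c_1 = 7 = 1·2^0 + 1·2^1 + 1·2^2
  c_2 = 0
  c_3 = 7 = 1·2^0 + 1·2^1 + 1·2^2
  c_4 = 0
  c_5 = 2 = 0·2^0 + 1·2^1
λ_0 = (1, 0, 1, 0, 0)
λ_1 = (1, 0, 1, 0, 1)
λ_2 = (1, 0, 1, 0, 0)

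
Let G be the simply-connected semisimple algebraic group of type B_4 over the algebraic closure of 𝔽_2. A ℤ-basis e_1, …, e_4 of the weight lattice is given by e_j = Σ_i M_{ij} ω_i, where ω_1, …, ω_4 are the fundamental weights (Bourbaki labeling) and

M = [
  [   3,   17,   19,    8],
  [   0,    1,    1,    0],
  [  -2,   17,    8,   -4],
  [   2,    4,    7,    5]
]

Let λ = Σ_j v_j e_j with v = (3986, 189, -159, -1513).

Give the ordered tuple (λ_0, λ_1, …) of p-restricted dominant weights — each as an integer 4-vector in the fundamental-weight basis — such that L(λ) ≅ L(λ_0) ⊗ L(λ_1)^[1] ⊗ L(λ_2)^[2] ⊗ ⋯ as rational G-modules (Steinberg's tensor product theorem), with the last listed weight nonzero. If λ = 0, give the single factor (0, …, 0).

((0, 0, 1, 0), (1, 1, 0, 1), (1, 1, 1, 0), (1, 1, 0, 0), (0, 1, 1, 1), (1, 0, 0, 1))

Converting to the ω-basis (c_i = row i of M dotted with v = (3986, 189, -159, -1513)):
  c_1 = 3*3986 + 17*189 + 19*-159 + 8*-1513 = 46
  c_2 = 0*3986 + 1*189 + 1*-159 + 0*-1513 = 30
  c_3 = -2*3986 + 17*189 + 8*-159 + -4*-1513 = 21
  c_4 = 2*3986 + 4*189 + 7*-159 + 5*-1513 = 50
p = 2; digits c_i = Σ_j d_{ij}·2^j, 0 ≤ d_{ij} < 2:
  c_1 = 46 = 0·2^0 + 1·2^1 + 1·2^2 + 1·2^3 + 0·2^4 + 1·2^5
  c_2 = 30 = 0·2^0 + 1·2^1 + 1·2^2 + 1·2^3 + 1·2^4
  c_3 = 21 = 1·2^0 + 0·2^1 + 1·2^2 + 0·2^3 + 1·2^4
  c_4 = 50 = 0·2^0 + 1·2^1 + 0·2^2 + 0·2^3 + 1·2^4 + 1·2^5
p-restricted factor λ_0 = (0, 0, 1, 0)
p-restricted factor λ_1 = (1, 1, 0, 1)
p-restricted factor λ_2 = (1, 1, 1, 0)
p-restricted factor λ_3 = (1, 1, 0, 0)
p-restricted factor λ_4 = (0, 1, 1, 1)
p-restricted factor λ_5 = (1, 0, 0, 1)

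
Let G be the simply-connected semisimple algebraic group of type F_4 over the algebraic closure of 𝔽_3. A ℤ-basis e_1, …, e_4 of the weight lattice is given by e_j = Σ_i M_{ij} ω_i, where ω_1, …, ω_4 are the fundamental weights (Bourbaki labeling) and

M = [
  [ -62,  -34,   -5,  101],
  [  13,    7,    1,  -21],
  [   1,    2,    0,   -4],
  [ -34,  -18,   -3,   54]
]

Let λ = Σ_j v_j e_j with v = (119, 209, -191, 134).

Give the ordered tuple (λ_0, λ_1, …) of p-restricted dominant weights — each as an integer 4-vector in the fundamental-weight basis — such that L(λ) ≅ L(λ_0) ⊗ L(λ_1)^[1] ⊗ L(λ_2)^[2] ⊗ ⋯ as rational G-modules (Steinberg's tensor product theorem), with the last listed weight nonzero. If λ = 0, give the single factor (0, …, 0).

In the fundamental-weight basis, λ has coordinates c = M·v (v = (119, 209, -191, 134)):
  c_1 = (-62)·(119) + (-34)·(209) + (-5)·(-191) + 101·134 = 5
  c_2 = 13·119 + 7·209 + (1)·(-191) + (-21)·(134) = 5
  c_3 = 1·119 + 2·209 + (0)·(-191) + (-4)·(134) = 1
  c_4 = (-34)·(119) + (-18)·(209) + (-3)·(-191) + 54·134 = 1
Writing each c_i in base p = 3:
  c_1 = 5 = 2·3^0 + 1·3^1
  c_2 = 5 = 2·3^0 + 1·3^1
  c_3 = 1 = 1·3^0
  c_4 = 1 = 1·3^0
p-restricted factor λ_0 = (2, 2, 1, 1)
p-restricted factor λ_1 = (1, 1, 0, 0)

((2, 2, 1, 1), (1, 1, 0, 0))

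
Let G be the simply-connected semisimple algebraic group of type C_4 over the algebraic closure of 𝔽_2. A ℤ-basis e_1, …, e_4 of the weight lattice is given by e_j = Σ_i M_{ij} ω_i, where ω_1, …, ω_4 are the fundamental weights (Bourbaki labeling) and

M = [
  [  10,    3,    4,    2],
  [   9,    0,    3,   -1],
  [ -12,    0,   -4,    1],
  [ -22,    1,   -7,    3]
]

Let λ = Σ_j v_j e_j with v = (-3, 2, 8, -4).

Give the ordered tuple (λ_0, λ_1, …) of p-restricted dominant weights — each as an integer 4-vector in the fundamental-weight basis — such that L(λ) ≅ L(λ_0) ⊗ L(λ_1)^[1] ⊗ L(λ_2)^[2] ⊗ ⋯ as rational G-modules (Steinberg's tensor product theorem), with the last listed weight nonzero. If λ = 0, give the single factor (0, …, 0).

In the fundamental-weight basis, λ has coordinates c = M·v (v = (-3, 2, 8, -4)):
  c_1 = (10)·(-3) + (3)·(2) + (4)·(8) + (2)·(-4) = 0
  c_2 = (9)·(-3) + (0)·(2) + (3)·(8) + (-1)·(-4) = 1
  c_3 = (-12)·(-3) + (0)·(2) + (-4)·(8) + (1)·(-4) = 0
  c_4 = (-22)·(-3) + (1)·(2) + (-7)·(8) + (3)·(-4) = 0
Expand coordinatewise in base 2:
  c_1 = 0
  c_2 = 1 = 1·2^0
  c_3 = 0
  c_4 = 0
λ_0 = (0, 1, 0, 0)

((0, 1, 0, 0),)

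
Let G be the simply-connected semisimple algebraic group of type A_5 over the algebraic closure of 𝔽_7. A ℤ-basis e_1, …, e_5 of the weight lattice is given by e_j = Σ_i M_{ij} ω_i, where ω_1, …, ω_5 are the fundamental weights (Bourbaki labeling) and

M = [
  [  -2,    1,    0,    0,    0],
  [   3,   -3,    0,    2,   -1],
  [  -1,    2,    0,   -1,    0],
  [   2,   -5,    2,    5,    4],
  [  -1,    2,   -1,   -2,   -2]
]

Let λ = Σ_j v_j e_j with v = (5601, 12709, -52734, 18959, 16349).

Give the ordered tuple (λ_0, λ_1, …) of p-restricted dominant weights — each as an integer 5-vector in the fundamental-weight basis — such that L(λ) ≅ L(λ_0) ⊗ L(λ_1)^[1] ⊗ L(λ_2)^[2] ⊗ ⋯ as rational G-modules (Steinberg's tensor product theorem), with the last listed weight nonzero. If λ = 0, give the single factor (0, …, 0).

((2, 0, 4, 0, 3), (5, 0, 3, 4, 3), (2, 5, 3, 6, 4), (4, 0, 2, 6, 5))

Compute c_i = Σ_j M_{ij} v_j with v = (5601, 12709, -52734, 18959, 16349):
  c_1 = (-2)·(5601) + 1·12709 + (0)·(-52734) + 0·18959 + 0·16349 = 1507
  c_2 = 3·5601 + (-3)·(12709) + (0)·(-52734) + 2·18959 + (-1)·(16349) = 245
  c_3 = (-1)·(5601) + 2·12709 + (0)·(-52734) + (-1)·(18959) + 0·16349 = 858
  c_4 = 2·5601 + (-5)·(12709) + (2)·(-52734) + 5·18959 + 4·16349 = 2380
  c_5 = (-1)·(5601) + 2·12709 + (-1)·(-52734) + (-2)·(18959) + (-2)·(16349) = 1935
p = 7; digits c_i = Σ_j d_{ij}·7^j, 0 ≤ d_{ij} < 7:
  c_1 = 1507 = 2·7^0 + 5·7^1 + 2·7^2 + 4·7^3
  c_2 = 245 = 0·7^0 + 0·7^1 + 5·7^2
  c_3 = 858 = 4·7^0 + 3·7^1 + 3·7^2 + 2·7^3
  c_4 = 2380 = 0·7^0 + 4·7^1 + 6·7^2 + 6·7^3
  c_5 = 1935 = 3·7^0 + 3·7^1 + 4·7^2 + 5·7^3
Factor λ_0 = (2, 0, 4, 0, 3)
Factor λ_1 = (5, 0, 3, 4, 3)
Factor λ_2 = (2, 5, 3, 6, 4)
Factor λ_3 = (4, 0, 2, 6, 5)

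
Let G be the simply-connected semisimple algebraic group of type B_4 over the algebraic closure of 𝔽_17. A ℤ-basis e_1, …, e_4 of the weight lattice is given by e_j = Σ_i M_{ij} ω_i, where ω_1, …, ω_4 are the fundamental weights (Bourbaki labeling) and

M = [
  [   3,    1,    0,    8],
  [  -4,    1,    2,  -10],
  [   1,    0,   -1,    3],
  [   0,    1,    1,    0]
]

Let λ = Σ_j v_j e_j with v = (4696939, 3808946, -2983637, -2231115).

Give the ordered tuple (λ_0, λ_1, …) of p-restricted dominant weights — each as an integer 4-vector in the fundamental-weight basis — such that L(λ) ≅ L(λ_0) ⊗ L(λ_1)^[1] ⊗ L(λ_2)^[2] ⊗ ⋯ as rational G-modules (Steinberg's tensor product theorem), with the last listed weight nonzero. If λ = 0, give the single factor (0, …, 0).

Change of basis e → ω: c = M·v where v = (4696939, 3808946, -2983637, -2231115):
  c_1 = 3*4696939 + 1*3808946 + 0*-2983637 + 8*-2231115 = 50843
  c_2 = -4*4696939 + 1*3808946 + 2*-2983637 + -10*-2231115 = 1365066
  c_3 = 1*4696939 + 0*3808946 + -1*-2983637 + 3*-2231115 = 987231
  c_4 = 0*4696939 + 1*3808946 + 1*-2983637 + 0*-2231115 = 825309
Expand coordinatewise in base 17:
  c_1 = 50843 = 13·17^0 + 15·17^1 + 5·17^2 + 10·17^3
  c_2 = 1365066 = 0·17^0 + 7·17^1 + 14·17^2 + 5·17^3 + 16·17^4
  c_3 = 987231 = 7·17^0 + 0·17^1 + 16·17^2 + 13·17^3 + 11·17^4
  c_4 = 825309 = 10·17^0 + 12·17^1 + 16·17^2 + 14·17^3 + 9·17^4
p-restricted factor λ_0 = (13, 0, 7, 10)
p-restricted factor λ_1 = (15, 7, 0, 12)
p-restricted factor λ_2 = (5, 14, 16, 16)
p-restricted factor λ_3 = (10, 5, 13, 14)
p-restricted factor λ_4 = (0, 16, 11, 9)

((13, 0, 7, 10), (15, 7, 0, 12), (5, 14, 16, 16), (10, 5, 13, 14), (0, 16, 11, 9))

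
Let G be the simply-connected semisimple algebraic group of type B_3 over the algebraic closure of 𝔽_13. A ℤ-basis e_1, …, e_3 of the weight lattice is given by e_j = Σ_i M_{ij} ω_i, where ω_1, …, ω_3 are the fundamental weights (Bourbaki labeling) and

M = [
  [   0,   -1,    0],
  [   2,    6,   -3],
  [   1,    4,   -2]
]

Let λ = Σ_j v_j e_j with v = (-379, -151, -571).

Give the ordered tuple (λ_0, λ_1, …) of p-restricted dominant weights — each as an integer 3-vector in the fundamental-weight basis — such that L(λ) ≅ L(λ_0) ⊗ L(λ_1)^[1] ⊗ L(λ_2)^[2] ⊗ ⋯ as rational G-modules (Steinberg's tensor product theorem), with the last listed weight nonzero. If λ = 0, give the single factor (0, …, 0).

Change of basis e → ω: c = M·v where v = (-379, -151, -571):
  c_1 = 0*-379 + -1*-151 + 0*-571 = 151
  c_2 = 2*-379 + 6*-151 + -3*-571 = 49
  c_3 = 1*-379 + 4*-151 + -2*-571 = 159
p = 13; digits c_i = Σ_j d_{ij}·13^j, 0 ≤ d_{ij} < 13:
  c_1 = 151 = 8·13^0 + 11·13^1
  c_2 = 49 = 10·13^0 + 3·13^1
  c_3 = 159 = 3·13^0 + 12·13^1
Factor λ_0 = (8, 10, 3)
Factor λ_1 = (11, 3, 12)

((8, 10, 3), (11, 3, 12))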